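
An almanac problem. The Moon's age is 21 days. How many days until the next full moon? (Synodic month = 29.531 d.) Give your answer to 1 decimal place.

23.3 days

Full moon is 0.5 of the way through the cycle: age 0.5 × 29.531 = 14.765 d.
This lunation's full moon (14.765 d) has passed, so add one period: 44.296 − 21 = 23.296 days.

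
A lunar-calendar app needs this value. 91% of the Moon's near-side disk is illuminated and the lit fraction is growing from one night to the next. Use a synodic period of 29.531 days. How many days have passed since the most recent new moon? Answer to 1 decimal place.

11.9 days

Invert f = (1 − cos θ)/2 to get cos θ = 1 − 2(0.91) = -0.820, hence θ₀ = arccos -0.820 = 145.1°.
The Moon is waxing (0°–180°), so θ = 145.1° directly.
Age = 29.531 × 145.1°/360° ≈ 11.90 days.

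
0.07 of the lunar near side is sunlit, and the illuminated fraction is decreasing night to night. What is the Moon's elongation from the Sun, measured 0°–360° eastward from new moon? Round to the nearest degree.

From f = (1 − cos θ)/2: cos θ = 1 − 2×0.07 = 0.860; arccos → 30.7°.
A waning Moon lies in 180°–360°, so θ = 360° − 30.7° = 329.3°.

329°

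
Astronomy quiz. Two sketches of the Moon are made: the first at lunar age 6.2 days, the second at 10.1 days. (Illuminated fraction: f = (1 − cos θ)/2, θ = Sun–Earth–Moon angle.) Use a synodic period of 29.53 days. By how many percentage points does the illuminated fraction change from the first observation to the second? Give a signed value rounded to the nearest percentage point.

+40 percentage points

First observation: θ = 360°·6.2/29.53 = 75.6°, so f = 0.376.
Second observation: θ = 123.1°, f = 0.773.
Δf = 0.773 − 0.376 = +0.398, i.e. +40 pp.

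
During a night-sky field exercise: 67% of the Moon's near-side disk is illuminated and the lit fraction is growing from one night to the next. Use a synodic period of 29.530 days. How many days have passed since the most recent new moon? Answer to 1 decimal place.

cos θ = 1 − 2f = -0.340, giving a principal value of 109.9°.
The Moon is waxing (0°–180°), so θ = 109.9° directly.
Age = 29.530 × 109.9°/360° ≈ 9.01 days.

9.0 days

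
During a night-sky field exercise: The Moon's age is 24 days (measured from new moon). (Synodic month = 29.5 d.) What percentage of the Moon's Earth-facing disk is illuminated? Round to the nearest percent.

Phase angle: θ = 360°·(24 d)/(29.5 d) = 292.9°.
Illuminated fraction = (1 − cos 292.9°)/2 = (1 − 0.389)/2 ≈ 0.306, so 31%.

31%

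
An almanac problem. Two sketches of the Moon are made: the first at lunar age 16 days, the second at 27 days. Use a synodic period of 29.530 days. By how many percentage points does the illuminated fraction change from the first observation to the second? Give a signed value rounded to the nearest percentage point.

θ₁ = 360° × 16/29.530 = 195.1°, f₁ = (1 − cos θ₁)/2 = 0.983.
θ₂ = 360° × 27/29.530 = 329.2°, f₂ = (1 − cos θ₂)/2 = 0.071.
Change = f₂ − f₁ = -0.912 → -91 percentage points.

-91 pp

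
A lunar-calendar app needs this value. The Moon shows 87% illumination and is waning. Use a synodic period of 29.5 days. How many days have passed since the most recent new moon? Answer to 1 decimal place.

From f = (1 − cos θ)/2: cos θ = 1 − 2×0.87 = -0.740; arccos → 137.7°.
Since the Moon is past full (waning), take the reflex angle: θ = 360° − 137.7° = 222.3°.
Age = 29.5 × 222.3°/360° ≈ 18.21 days.

18.2 days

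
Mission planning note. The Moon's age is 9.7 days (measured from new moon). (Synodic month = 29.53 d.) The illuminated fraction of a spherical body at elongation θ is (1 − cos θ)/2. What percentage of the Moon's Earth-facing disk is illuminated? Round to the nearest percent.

Phase angle: θ = 360°·(9.7 d)/(29.53 d) = 118.3°.
cos 118.3° = (-0.473), so f = (1 − (-0.473))/2 = 0.737, so 74%.

74%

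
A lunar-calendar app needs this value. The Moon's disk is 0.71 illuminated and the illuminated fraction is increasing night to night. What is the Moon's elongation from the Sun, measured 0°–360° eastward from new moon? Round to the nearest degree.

115°

Invert f = (1 − cos θ)/2 to get cos θ = 1 − 2(0.71) = -0.420, hence θ₀ = arccos -0.420 = 114.8°.
The Moon is waxing (0°–180°), so θ = 114.8° directly.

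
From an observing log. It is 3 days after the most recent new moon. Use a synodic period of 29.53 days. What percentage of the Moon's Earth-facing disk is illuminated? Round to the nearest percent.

10%

The Moon has covered 3/29.53 of its cycle, so θ ≈ 360° × 3/29.53 = 36.6°.
Illuminated fraction = (1 − cos 36.6°)/2 = (1 − 0.803)/2 ≈ 0.098, so 10%.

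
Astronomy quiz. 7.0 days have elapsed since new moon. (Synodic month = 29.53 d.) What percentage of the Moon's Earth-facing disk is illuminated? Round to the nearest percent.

The Moon has covered 7.0/29.53 of its cycle, so θ ≈ 360° × 7.0/29.53 = 85.3°.
cos 85.3° = 0.081, so f = (1 − 0.081)/2 = 0.459, so 46%.

46%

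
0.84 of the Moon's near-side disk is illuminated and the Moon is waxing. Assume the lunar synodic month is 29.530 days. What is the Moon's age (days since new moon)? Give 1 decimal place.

10.9 days

From f = (1 − cos θ)/2: cos θ = 1 − 2×0.84 = -0.680; arccos → 132.8°.
The Moon is waxing (0°–180°), so θ = 132.8° directly.
That fraction of the synodic month is 132.8/360 × 29.530 d ≈ 10.90 d.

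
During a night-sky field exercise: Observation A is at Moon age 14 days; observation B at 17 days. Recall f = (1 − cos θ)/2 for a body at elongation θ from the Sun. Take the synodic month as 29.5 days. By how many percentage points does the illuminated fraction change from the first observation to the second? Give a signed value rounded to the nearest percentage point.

First observation: θ = 360°·14/29.5 = 170.8°, so f = 0.994.
Second observation: θ = 207.5°, f = 0.944.
Δf = 0.944 − 0.994 = -0.050, i.e. -5 pp.

-5 pp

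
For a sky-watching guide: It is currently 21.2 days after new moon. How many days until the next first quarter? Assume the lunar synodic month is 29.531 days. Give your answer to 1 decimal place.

15.7 days

First quarter is 0.25 of the way through the cycle: age 0.25 × 29.531 = 7.383 d.
Already past this cycle's first quarter; the next is at 7.383 + 29.531 = 36.914 d, so 36.914 − 21.2 = 15.714 days.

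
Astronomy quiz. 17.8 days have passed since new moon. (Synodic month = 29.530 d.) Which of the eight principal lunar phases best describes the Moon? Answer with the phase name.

θ ≈ 360° × 17.8/29.530 = 217°, which falls in the waning gibbous sector.

waning gibbous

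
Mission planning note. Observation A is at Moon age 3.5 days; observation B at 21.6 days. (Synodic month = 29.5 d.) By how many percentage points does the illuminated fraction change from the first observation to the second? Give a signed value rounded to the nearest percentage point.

+42 pp

First observation: θ = 360°·3.5/29.5 = 42.7°, so f = 0.133.
Second observation: θ = 263.6°, f = 0.556.
Δf = 0.556 − 0.133 = +0.423, i.e. +42 pp.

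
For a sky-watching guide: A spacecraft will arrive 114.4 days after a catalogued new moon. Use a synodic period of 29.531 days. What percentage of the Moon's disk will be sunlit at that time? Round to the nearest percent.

Reduce mod P: 114.4 − 3×29.531 = 25.81 d into the current lunation.
Elongation θ = 360° × 25.81/29.531 ≈ 314.6°.
Illuminated fraction = (1 − cos 314.6°)/2 = (1 − 0.702)/2 ≈ 0.149, so 15%.

15%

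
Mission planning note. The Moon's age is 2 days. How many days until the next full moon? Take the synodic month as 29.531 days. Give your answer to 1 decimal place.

Full moon occurs at elongation 180°, i.e. at age 29.531 × 180/360 = 14.765 d.
That is 14.765 − 2 = 12.765 days ahead.

12.8 days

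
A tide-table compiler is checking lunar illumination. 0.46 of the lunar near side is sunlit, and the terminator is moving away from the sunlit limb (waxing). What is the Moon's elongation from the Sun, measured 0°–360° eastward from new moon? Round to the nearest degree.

85°

cos θ = 1 − 2f = 0.080, giving a principal value of 85.4°.
Waxing ⇒ before full, so θ = 85.4°.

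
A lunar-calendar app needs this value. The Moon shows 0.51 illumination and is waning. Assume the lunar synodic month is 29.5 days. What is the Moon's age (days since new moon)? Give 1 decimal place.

22.0 days

cos θ = 1 − 2f = -0.020, giving a principal value of 91.1°.
Waning ⇒ past full, so θ = 360° − 91.1° = 268.9°.
That fraction of the synodic month is 268.9/360 × 29.5 d ≈ 22.03 d.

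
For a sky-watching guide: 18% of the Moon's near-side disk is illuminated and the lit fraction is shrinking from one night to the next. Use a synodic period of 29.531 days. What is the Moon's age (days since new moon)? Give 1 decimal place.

Invert f = (1 − cos θ)/2 to get cos θ = 1 − 2(0.18) = 0.640, hence θ₀ = arccos 0.640 = 50.2°.
A waning Moon lies in 180°–360°, so θ = 360° − 50.2° = 309.8°.
At 360°/29.531 d per day, 309.8° corresponds to 25.41 days.

25.4 days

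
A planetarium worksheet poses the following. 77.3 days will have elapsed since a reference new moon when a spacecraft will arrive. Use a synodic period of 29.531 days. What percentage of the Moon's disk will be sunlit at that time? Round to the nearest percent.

87%

77.3/29.531 = 2.618 lunations, so 2 complete cycles and 18.24 d into the next.
Phase angle: θ = 360°·(18.24 d)/(29.531 d) = 222.3°.
cos 222.3° = (-0.739), so f = (1 − (-0.739))/2 = 0.870, so 87%.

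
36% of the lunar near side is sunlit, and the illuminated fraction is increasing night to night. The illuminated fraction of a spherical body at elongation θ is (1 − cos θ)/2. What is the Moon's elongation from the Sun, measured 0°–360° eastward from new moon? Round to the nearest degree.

74°

Invert f = (1 − cos θ)/2 to get cos θ = 1 − 2(0.36) = 0.280, hence θ₀ = arccos 0.280 = 73.7°.
Waxing ⇒ before full, so θ = 73.7°.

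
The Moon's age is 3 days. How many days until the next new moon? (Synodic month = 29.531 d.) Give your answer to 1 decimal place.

One full lunation from the last new moon is 29.531 d; remaining = 29.531 − 3 = 26.531 d.

26.5 days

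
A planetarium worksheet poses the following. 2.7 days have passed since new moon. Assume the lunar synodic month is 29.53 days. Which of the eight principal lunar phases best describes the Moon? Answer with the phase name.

waxing crescent

θ ≈ 360° × 2.7/29.53 = 33°, which falls in the waxing crescent sector.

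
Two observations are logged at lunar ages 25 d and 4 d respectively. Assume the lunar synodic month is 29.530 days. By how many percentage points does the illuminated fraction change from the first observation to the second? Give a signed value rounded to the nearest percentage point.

θ₁ = 360° × 25/29.530 = 304.8°, f₁ = (1 − cos θ₁)/2 = 0.215.
θ₂ = 360° × 4/29.530 = 48.8°, f₂ = (1 − cos θ₂)/2 = 0.170.
Change = f₂ − f₁ = -0.044 → -4 percentage points.

-4 pp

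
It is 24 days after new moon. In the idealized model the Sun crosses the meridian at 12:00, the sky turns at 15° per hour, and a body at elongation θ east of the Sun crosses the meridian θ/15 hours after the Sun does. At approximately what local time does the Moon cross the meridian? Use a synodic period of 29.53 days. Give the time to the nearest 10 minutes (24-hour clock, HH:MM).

07:30

Phase angle: θ = 360°·(24 d)/(29.53 d) = 292.6°.
The Moon trails the Sun by θ/15 = 292.6/15 ≈ 19.51 hours.
12:00 + 19.506 h ≈ 07:30 → 07:30 to the nearest ten minutes.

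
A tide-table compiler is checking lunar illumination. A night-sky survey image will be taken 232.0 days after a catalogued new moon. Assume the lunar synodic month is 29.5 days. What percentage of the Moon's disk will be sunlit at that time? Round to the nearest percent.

Reduce mod P: 232.0 − 7×29.5 = 25.50 d into the current lunation.
Phase angle: θ = 360°·(25.50 d)/(29.5 d) = 311.2°.
With cos θ = 0.659, the lit fraction is (1 − 0.659)/2 ≈ 0.171, so 17%.

17%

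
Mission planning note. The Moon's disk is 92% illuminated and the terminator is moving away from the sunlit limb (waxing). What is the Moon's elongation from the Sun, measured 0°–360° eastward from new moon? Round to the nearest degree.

From f = (1 − cos θ)/2: cos θ = 1 − 2×0.92 = -0.840; arccos → 147.1°.
Waxing ⇒ before full, so θ = 147.1°.

147°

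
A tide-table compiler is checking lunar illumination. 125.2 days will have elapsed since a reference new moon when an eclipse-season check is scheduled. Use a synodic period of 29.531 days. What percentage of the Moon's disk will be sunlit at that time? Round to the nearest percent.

47%

125.2 d spans 4 complete synodic months (4 × 29.531 = 118.12 d) plus 7.08 d.
Phase angle: θ = 360°·(7.08 d)/(29.531 d) = 86.3°.
cos 86.3° = 0.065, so f = (1 − 0.065)/2 = 0.467, so 47%.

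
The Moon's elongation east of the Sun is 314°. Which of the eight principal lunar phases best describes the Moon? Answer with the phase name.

The waning crescent sector spans roughly 292°–338°; 314° falls inside it.

waning crescent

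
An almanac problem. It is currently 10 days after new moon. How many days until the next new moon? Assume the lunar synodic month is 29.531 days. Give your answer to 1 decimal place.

One full lunation from the last new moon is 29.531 d; remaining = 29.531 − 10 = 19.531 d.

19.5 days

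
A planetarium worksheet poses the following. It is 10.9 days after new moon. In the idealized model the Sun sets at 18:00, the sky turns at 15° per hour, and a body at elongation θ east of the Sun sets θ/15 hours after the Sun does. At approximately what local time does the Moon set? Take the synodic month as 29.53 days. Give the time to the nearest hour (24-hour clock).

03:00

The Moon has covered 10.9/29.53 of its cycle, so θ ≈ 360° × 10.9/29.53 = 132.9°.
Delay after the Sun = 132.9° / (15°/h) ≈ 8.86 h.
18:00 + 8.86 h ≈ 02:52 → 03:00 to the nearest hour.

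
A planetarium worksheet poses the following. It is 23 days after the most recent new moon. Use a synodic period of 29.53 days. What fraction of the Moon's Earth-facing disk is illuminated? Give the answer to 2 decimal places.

The Moon has covered 23/29.53 of its cycle, so θ ≈ 360° × 23/29.53 = 280.4°.
cos 280.4° = 0.180, so f = (1 − 0.180)/2 = 0.410.

0.41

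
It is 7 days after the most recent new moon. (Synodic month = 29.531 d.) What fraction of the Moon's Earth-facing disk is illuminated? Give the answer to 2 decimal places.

Elongation θ = 360° × 7/29.531 ≈ 85.3°.
cos 85.3° = 0.081, so f = (1 − 0.081)/2 = 0.459.

0.46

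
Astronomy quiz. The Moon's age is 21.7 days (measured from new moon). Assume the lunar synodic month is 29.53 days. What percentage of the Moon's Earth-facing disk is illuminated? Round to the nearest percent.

55%

Elongation θ = 360° × 21.7/29.53 ≈ 264.5°.
Illuminated fraction = (1 − cos 264.5°)/2 = (1 − (-0.095))/2 ≈ 0.548, so 55%.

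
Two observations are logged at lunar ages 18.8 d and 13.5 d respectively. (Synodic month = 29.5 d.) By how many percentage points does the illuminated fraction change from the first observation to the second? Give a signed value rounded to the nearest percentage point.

First observation: θ = 360°·18.8/29.5 = 229.4°, so f = 0.825.
Second observation: θ = 164.7°, f = 0.982.
Δf = 0.982 − 0.825 = +0.157, i.e. +16 pp.

+16 percentage points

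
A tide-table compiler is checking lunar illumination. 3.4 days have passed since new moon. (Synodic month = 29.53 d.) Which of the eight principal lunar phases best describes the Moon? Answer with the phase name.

θ ≈ 360° × 3.4/29.53 = 41°, which falls in the waxing crescent sector.

waxing crescent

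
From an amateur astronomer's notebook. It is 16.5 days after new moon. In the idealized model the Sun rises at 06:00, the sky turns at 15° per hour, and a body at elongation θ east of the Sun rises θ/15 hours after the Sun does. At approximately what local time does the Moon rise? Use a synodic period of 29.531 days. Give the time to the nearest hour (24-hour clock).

The Moon has covered 16.5/29.531 of its cycle, so θ ≈ 360° × 16.5/29.531 = 201.1°.
At 15° of sky rotation per hour, 201.1° corresponds to a 13.41 h lag.
06:00 + 13.41 h ≈ 19:25 → 19:00 to the nearest hour.

19:00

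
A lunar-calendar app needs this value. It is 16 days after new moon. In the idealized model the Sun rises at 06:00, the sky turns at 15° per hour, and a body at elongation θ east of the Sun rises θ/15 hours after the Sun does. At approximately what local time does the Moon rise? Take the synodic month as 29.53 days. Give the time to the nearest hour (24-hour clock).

19:00

Phase angle: θ = 360°·(16 d)/(29.53 d) = 195.1°.
At 15° of sky rotation per hour, 195.1° corresponds to a 13.00 h lag.
06:00 + 13.00 h ≈ 19:00 → 19:00 to the nearest hour.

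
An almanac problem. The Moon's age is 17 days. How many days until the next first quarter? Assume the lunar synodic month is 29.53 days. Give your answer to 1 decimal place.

First quarter occurs at elongation 90°, i.e. at age 29.53 × 90/360 = 7.383 d.
This lunation's first quarter (7.383 d) has passed, so add one period: 36.913 − 17 = 19.913 days.

19.9 days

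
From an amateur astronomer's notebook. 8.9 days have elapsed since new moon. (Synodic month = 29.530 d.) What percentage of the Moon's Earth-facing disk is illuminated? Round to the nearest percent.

Phase angle: θ = 360°·(8.9 d)/(29.530 d) = 108.5°.
Illuminated fraction = (1 − cos 108.5°)/2 = (1 − (-0.317))/2 ≈ 0.659, so 66%.

66%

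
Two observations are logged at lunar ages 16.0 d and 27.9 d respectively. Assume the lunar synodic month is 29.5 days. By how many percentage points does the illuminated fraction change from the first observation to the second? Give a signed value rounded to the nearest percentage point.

First observation: θ = 360°·16.0/29.5 = 195.3°, so f = 0.982.
Second observation: θ = 340.5°, f = 0.029.
Δf = 0.029 − 0.982 = -0.954, i.e. -95 pp.

-95 percentage points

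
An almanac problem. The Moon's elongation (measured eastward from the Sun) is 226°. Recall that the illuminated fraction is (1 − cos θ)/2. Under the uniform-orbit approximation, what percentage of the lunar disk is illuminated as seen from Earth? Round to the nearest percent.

85%

f = (1 − cos 226°)/2 = (1 − (-0.695))/2 ≈ 0.847, i.e. 85%.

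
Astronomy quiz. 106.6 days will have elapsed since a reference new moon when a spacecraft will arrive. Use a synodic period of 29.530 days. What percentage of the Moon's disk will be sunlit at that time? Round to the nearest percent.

89%

Reduce mod P: 106.6 − 3×29.530 = 18.01 d into the current lunation.
Phase angle: θ = 360°·(18.01 d)/(29.530 d) = 219.6°.
Illuminated fraction = (1 − cos 219.6°)/2 = (1 − (-0.771))/2 ≈ 0.885, so 89%.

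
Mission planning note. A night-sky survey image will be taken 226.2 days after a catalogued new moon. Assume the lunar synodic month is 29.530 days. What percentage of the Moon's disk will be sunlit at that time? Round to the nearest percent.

226.2/29.530 = 7.660 lunations, so 7 complete cycles and 19.49 d into the next.
Phase angle: θ = 360°·(19.49 d)/(29.530 d) = 237.6°.
Illuminated fraction = (1 − cos 237.6°)/2 = (1 − (-0.536))/2 ≈ 0.768, so 77%.

77%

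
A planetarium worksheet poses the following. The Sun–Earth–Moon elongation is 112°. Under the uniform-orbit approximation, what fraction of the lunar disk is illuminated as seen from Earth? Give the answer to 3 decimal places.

0.687

Half-versine of 112°: (1 − (-0.375))/2 = 0.687.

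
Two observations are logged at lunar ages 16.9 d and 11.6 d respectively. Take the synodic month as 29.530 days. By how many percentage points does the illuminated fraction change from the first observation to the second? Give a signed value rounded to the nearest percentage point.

First observation: θ = 360°·16.9/29.530 = 206.0°, so f = 0.949.
Second observation: θ = 141.4°, f = 0.891.
Δf = 0.891 − 0.949 = -0.058, i.e. -6 pp.

-6 pp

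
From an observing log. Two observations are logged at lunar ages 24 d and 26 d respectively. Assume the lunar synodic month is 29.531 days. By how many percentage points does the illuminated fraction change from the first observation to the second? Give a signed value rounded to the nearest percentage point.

-17 percentage points

θ₁ = 360° × 24/29.531 = 292.6°, f₁ = (1 − cos θ₁)/2 = 0.308.
θ₂ = 360° × 26/29.531 = 317.0°, f₂ = (1 − cos θ₂)/2 = 0.135.
Change = f₂ − f₁ = -0.173 → -17 percentage points.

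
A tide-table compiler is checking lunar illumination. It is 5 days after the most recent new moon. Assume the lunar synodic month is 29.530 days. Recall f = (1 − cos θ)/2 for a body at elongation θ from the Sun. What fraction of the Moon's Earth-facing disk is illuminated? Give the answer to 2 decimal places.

Phase angle: θ = 360°·(5 d)/(29.530 d) = 61.0°.
Illuminated fraction = (1 − cos 61.0°)/2 = (1 − 0.485)/2 ≈ 0.257.

0.26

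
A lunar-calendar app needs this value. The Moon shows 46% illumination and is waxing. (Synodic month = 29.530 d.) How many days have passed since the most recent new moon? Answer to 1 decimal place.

cos θ = 1 − 2f = 0.080, giving a principal value of 85.4°.
Before full moon the principal value applies: θ = 85.4°.
At 360°/29.530 d per day, 85.4° corresponds to 7.01 days.

7.0 days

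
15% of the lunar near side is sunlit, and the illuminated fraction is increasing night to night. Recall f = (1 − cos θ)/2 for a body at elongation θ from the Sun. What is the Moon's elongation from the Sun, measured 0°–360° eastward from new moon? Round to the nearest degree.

cos θ = 1 − 2f = 0.700, giving a principal value of 45.6°.
Waxing ⇒ before full, so θ = 45.6°.

46°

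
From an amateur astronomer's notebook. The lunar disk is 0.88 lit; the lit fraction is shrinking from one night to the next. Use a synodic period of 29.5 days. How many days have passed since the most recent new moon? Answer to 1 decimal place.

18.1 days

Invert f = (1 − cos θ)/2 to get cos θ = 1 − 2(0.88) = -0.760, hence θ₀ = arccos -0.760 = 139.5°.
Waning ⇒ past full, so θ = 360° − 139.5° = 220.5°.
That fraction of the synodic month is 220.5/360 × 29.5 d ≈ 18.07 d.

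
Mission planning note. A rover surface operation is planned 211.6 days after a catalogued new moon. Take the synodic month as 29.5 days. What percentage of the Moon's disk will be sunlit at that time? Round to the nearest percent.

Reduce mod P: 211.6 − 7×29.5 = 5.10 d into the current lunation.
Phase angle: θ = 360°·(5.10 d)/(29.5 d) = 62.2°.
Illuminated fraction = (1 − cos 62.2°)/2 = (1 − 0.466)/2 ≈ 0.267, so 27%.

27%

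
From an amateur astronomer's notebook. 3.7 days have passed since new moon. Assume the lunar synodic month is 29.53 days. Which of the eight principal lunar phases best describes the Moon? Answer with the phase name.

θ ≈ 360° × 3.7/29.53 = 45°, which falls in the waxing crescent sector.

waxing crescent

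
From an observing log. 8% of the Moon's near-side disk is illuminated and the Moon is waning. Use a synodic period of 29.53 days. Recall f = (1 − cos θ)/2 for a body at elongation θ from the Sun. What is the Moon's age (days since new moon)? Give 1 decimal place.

Invert f = (1 − cos θ)/2 to get cos θ = 1 − 2(0.08) = 0.840, hence θ₀ = arccos 0.840 = 32.9°.
A waning Moon lies in 180°–360°, so θ = 360° − 32.9° = 327.1°.
Age = 29.53 × 327.1°/360° ≈ 26.83 days.

26.8 days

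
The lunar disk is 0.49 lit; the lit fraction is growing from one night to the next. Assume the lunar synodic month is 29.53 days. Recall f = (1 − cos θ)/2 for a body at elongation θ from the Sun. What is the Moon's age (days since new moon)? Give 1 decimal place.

7.3 days

cos θ = 1 − 2f = 0.020, giving a principal value of 88.9°.
The Moon is waxing (0°–180°), so θ = 88.9° directly.
At 360°/29.53 d per day, 88.9° corresponds to 7.29 days.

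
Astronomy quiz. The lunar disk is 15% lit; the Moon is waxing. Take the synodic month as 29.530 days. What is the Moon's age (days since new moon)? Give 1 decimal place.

3.7 days

From f = (1 − cos θ)/2: cos θ = 1 − 2×0.15 = 0.700; arccos → 45.6°.
Waxing ⇒ before full, so θ = 45.6°.
Age = 29.530 × 45.6°/360° ≈ 3.74 days.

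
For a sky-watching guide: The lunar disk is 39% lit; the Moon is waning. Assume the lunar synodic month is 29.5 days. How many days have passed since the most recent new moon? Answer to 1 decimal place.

From f = (1 − cos θ)/2: cos θ = 1 − 2×0.39 = 0.220; arccos → 77.3°.
A waning Moon lies in 180°–360°, so θ = 360° − 77.3° = 282.7°.
That fraction of the synodic month is 282.7/360 × 29.5 d ≈ 23.17 d.

23.2 days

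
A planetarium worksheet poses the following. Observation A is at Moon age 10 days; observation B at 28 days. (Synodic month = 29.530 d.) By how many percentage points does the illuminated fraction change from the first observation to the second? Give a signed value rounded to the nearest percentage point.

First observation: θ = 360°·10/29.530 = 121.9°, so f = 0.764.
Second observation: θ = 341.3°, f = 0.026.
Δf = 0.026 − 0.764 = -0.738, i.e. -74 pp.

-74 pp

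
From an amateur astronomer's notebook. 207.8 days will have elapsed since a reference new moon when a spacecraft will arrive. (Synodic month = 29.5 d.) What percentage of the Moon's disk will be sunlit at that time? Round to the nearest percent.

2%

207.8 d spans 7 complete synodic months (7 × 29.5 = 206.50 d) plus 1.30 d.
Phase angle: θ = 360°·(1.30 d)/(29.5 d) = 15.9°.
With cos θ = 0.962, the lit fraction is (1 − 0.962)/2 ≈ 0.019, so 2%.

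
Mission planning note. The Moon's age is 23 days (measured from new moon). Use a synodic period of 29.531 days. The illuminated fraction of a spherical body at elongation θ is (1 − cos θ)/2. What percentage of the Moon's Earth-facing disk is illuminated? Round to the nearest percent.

41%

Elongation θ = 360° × 23/29.531 ≈ 280.4°.
cos 280.4° = 0.180, so f = (1 − 0.180)/2 = 0.410, so 41%.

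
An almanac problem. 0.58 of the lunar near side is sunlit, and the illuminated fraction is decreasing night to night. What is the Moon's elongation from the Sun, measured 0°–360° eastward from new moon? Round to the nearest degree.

261°

cos θ = 1 − 2f = -0.160, giving a principal value of 99.2°.
Since the Moon is past full (waning), take the reflex angle: θ = 360° − 99.2° = 260.8°.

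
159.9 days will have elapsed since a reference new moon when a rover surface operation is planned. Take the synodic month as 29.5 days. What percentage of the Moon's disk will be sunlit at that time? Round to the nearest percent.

94%

Reduce mod P: 159.9 − 5×29.5 = 12.40 d into the current lunation.
The Moon has covered 12.40/29.5 of its cycle, so θ ≈ 360° × 12.40/29.5 = 151.3°.
With cos θ = (-0.877), the lit fraction is (1 − (-0.877))/2 ≈ 0.939, so 94%.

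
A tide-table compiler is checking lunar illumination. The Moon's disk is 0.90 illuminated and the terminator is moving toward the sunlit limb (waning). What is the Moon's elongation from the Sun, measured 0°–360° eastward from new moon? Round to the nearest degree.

Invert f = (1 − cos θ)/2 to get cos θ = 1 − 2(0.90) = -0.800, hence θ₀ = arccos -0.800 = 143.1°.
A waning Moon lies in 180°–360°, so θ = 360° − 143.1° = 216.9°.

217°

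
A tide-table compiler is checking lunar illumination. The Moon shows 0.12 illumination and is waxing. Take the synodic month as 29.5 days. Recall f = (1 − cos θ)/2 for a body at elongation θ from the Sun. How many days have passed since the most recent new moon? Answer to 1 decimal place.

3.3 days

From f = (1 − cos θ)/2: cos θ = 1 − 2×0.12 = 0.760; arccos → 40.5°.
Waxing ⇒ before full, so θ = 40.5°.
Age = 29.5 × 40.5°/360° ≈ 3.32 days.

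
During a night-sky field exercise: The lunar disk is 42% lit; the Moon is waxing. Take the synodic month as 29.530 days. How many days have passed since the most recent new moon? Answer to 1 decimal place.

6.6 days

Invert f = (1 − cos θ)/2 to get cos θ = 1 − 2(0.42) = 0.160, hence θ₀ = arccos 0.160 = 80.8°.
The Moon is waxing (0°–180°), so θ = 80.8° directly.
Age = 29.530 × 80.8°/360° ≈ 6.63 days.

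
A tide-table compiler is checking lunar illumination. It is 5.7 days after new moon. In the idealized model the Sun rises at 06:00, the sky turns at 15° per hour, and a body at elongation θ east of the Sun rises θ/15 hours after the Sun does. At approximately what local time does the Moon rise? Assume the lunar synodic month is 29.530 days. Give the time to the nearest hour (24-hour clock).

11:00

The Moon has covered 5.7/29.530 of its cycle, so θ ≈ 360° × 5.7/29.530 = 69.5°.
At 15° of sky rotation per hour, 69.5° corresponds to a 4.63 h lag.
06:00 + 4.63 h ≈ 10:38 → 11:00 to the nearest hour.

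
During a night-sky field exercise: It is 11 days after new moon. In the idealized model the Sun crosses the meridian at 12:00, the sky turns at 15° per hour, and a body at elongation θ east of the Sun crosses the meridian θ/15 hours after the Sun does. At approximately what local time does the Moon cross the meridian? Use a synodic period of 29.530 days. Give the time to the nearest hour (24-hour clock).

21:00

Elongation θ = 360° × 11/29.530 ≈ 134.1°.
At 15° of sky rotation per hour, 134.1° corresponds to a 8.94 h lag.
12:00 + 8.94 h ≈ 20:56 → 21:00 to the nearest hour.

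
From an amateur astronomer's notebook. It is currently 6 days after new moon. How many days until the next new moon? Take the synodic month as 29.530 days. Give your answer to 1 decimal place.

23.5 days

The next new moon completes the synodic month: 29.530 − 6 = 23.530 days.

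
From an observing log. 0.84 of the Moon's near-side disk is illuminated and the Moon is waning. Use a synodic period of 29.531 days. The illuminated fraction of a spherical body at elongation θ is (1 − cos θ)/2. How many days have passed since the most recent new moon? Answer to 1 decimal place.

18.6 days

cos θ = 1 − 2f = -0.680, giving a principal value of 132.8°.
Waning ⇒ past full, so θ = 360° − 132.8° = 227.2°.
Age = 29.531 × 227.2°/360° ≈ 18.63 days.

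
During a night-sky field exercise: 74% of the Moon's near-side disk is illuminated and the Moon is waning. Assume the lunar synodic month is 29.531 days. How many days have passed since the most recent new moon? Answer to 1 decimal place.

From f = (1 − cos θ)/2: cos θ = 1 − 2×0.74 = -0.480; arccos → 118.7°.
A waning Moon lies in 180°–360°, so θ = 360° − 118.7° = 241.3°.
Age = 29.531 × 241.3°/360° ≈ 19.80 days.

19.8 days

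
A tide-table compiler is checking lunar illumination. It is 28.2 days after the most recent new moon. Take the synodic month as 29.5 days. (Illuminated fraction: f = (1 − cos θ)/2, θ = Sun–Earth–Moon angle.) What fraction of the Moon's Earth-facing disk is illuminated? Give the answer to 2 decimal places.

The Moon has covered 28.2/29.5 of its cycle, so θ ≈ 360° × 28.2/29.5 = 344.1°.
cos 344.1° = 0.962, so f = (1 − 0.962)/2 = 0.019.

0.02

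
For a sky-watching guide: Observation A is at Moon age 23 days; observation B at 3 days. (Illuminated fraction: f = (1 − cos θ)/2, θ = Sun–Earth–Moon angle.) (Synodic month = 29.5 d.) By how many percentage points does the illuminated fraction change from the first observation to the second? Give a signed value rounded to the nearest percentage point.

-31 pp

θ₁ = 360° × 23/29.5 = 280.7°, f₁ = (1 − cos θ₁)/2 = 0.407.
θ₂ = 360° × 3/29.5 = 36.6°, f₂ = (1 − cos θ₂)/2 = 0.099.
Change = f₂ − f₁ = -0.309 → -31 percentage points.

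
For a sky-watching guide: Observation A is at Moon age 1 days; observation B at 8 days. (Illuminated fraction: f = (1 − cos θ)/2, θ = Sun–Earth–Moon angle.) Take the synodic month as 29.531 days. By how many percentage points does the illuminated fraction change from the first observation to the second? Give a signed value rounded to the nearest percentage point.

+55 pp

First observation: θ = 360°·1/29.531 = 12.2°, so f = 0.011.
Second observation: θ = 97.5°, f = 0.565.
Δf = 0.565 − 0.011 = +0.554, i.e. +55 pp.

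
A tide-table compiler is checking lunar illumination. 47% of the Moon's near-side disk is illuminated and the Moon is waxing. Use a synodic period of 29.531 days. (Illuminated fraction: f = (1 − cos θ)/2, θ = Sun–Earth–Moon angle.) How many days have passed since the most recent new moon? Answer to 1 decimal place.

7.1 days

cos θ = 1 − 2f = 0.060, giving a principal value of 86.6°.
Before full moon the principal value applies: θ = 86.6°.
That fraction of the synodic month is 86.6/360 × 29.531 d ≈ 7.10 d.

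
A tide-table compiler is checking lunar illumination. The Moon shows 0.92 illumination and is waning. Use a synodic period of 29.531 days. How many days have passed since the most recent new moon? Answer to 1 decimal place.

17.5 days

From f = (1 − cos θ)/2: cos θ = 1 − 2×0.92 = -0.840; arccos → 147.1°.
A waning Moon lies in 180°–360°, so θ = 360° − 147.1° = 212.9°.
That fraction of the synodic month is 212.9/360 × 29.531 d ≈ 17.46 d.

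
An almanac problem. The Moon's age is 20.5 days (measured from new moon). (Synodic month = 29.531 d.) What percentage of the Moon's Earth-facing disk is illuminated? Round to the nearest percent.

67%

Phase angle: θ = 360°·(20.5 d)/(29.531 d) = 249.9°.
With cos θ = (-0.344), the lit fraction is (1 − (-0.344))/2 ≈ 0.672, so 67%.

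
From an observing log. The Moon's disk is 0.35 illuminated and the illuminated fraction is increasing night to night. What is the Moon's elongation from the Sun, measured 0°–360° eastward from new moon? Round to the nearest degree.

Invert f = (1 − cos θ)/2 to get cos θ = 1 − 2(0.35) = 0.300, hence θ₀ = arccos 0.300 = 72.5°.
Waxing ⇒ before full, so θ = 72.5°.

73°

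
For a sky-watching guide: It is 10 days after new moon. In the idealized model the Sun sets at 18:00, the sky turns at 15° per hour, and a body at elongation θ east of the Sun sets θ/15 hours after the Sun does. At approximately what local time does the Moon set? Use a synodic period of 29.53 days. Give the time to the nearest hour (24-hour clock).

02:00

The Moon has covered 10/29.53 of its cycle, so θ ≈ 360° × 10/29.53 = 121.9°.
The Moon trails the Sun by θ/15 = 121.9/15 ≈ 8.13 hours.
18:00 + 8.13 h ≈ 02:08 → 02:00 to the nearest hour.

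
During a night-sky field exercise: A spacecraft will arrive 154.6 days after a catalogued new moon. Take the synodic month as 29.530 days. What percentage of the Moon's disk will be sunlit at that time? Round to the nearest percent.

45%

154.6 d spans 5 complete synodic months (5 × 29.530 = 147.65 d) plus 6.95 d.
Elongation θ = 360° × 6.95/29.530 ≈ 84.7°.
cos 84.7° = 0.092, so f = (1 − 0.092)/2 = 0.454, so 45%.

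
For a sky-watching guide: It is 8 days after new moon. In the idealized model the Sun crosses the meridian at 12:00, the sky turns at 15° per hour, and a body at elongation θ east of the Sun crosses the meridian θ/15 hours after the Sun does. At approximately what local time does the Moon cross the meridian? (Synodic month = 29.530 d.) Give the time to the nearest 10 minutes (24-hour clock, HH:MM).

The Moon has covered 8/29.530 of its cycle, so θ ≈ 360° × 8/29.530 = 97.5°.
At 15° of sky rotation per hour, 97.5° corresponds to a 6.50 h lag.
12:00 + 6.502 h ≈ 18:30 → 18:30 to the nearest ten minutes.

18:30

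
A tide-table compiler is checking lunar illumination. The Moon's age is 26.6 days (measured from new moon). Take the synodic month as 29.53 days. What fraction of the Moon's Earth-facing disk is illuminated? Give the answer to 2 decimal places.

0.09

Elongation θ = 360° × 26.6/29.53 ≈ 324.3°.
With cos θ = 0.812, the lit fraction is (1 − 0.812)/2 ≈ 0.094.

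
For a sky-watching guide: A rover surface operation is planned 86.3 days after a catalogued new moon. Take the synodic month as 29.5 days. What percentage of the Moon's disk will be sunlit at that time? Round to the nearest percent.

86.3 d spans 2 complete synodic months (2 × 29.5 = 59.00 d) plus 27.30 d.
The Moon has covered 27.30/29.5 of its cycle, so θ ≈ 360° × 27.30/29.5 = 333.2°.
Illuminated fraction = (1 − cos 333.2°)/2 = (1 − 0.892)/2 ≈ 0.054, so 5%.

5%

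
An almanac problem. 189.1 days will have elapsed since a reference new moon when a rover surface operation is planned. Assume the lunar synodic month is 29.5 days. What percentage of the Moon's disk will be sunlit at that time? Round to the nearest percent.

92%

189.1 d spans 6 complete synodic months (6 × 29.5 = 177.00 d) plus 12.10 d.
Phase angle: θ = 360°·(12.10 d)/(29.5 d) = 147.7°.
Illuminated fraction = (1 − cos 147.7°)/2 = (1 − (-0.845))/2 ≈ 0.922, so 92%.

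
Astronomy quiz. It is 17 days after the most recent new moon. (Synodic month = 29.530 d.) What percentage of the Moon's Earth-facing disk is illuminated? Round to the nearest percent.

The Moon has covered 17/29.530 of its cycle, so θ ≈ 360° × 17/29.530 = 207.2°.
cos 207.2° = (-0.889), so f = (1 − (-0.889))/2 = 0.945, so 94%.

94%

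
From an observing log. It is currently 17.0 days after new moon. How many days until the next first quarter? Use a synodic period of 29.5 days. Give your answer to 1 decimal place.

First quarter occurs at elongation 90°, i.e. at age 29.5 × 90/360 = 7.375 d.
Already past this cycle's first quarter; the next is at 7.375 + 29.5 = 36.875 d, so 36.875 − 17.0 = 19.875 days.

19.9 days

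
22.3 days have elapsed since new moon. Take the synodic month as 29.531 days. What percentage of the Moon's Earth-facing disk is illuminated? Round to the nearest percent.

48%

Phase angle: θ = 360°·(22.3 d)/(29.531 d) = 271.8°.
With cos θ = 0.032, the lit fraction is (1 − 0.032)/2 ≈ 0.484, so 48%.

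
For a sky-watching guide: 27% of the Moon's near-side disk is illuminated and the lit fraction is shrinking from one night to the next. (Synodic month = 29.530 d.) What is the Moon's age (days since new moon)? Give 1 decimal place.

cos θ = 1 − 2f = 0.460, giving a principal value of 62.6°.
Waning ⇒ past full, so θ = 360° − 62.6° = 297.4°.
Age = 29.530 × 297.4°/360° ≈ 24.39 days.

24.4 days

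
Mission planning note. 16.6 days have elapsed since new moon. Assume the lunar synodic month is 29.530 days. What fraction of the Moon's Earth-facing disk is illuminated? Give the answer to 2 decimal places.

0.96

Elongation θ = 360° × 16.6/29.530 ≈ 202.4°.
Illuminated fraction = (1 − cos 202.4°)/2 = (1 − (-0.925))/2 ≈ 0.962.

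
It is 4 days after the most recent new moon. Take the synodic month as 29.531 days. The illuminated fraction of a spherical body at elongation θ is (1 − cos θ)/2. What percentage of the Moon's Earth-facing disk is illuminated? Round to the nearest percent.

17%

The Moon has covered 4/29.531 of its cycle, so θ ≈ 360° × 4/29.531 = 48.8°.
cos 48.8° = 0.659, so f = (1 − 0.659)/2 = 0.170, so 17%.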